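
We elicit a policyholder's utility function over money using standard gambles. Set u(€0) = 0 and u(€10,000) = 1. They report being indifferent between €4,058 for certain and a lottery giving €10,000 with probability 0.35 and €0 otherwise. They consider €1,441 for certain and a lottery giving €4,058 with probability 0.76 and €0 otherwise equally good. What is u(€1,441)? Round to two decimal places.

0.27

From the first indifference, u(€4,058) = 0.35·u(€10,000) + 0.65·u(€0) = 0.35·1 + 0.65·0 = 0.35.
Chaining: u(€1,441) = 0.76·0.35 + 0.24·0.00 = 0.2660.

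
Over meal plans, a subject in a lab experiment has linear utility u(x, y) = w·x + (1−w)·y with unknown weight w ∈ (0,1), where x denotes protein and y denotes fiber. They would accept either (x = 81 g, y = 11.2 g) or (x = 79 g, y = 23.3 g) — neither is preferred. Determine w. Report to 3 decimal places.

w = 0.858

Equating utilities: w·81 + (1−w)·11.2 = w·79 + (1−w)·23.3.
Collecting terms: w·2 = (1−w)·12.1.
The marginal rate of substitution is 12.1/2, so w = 12.1/(2+12.1) = 0.858.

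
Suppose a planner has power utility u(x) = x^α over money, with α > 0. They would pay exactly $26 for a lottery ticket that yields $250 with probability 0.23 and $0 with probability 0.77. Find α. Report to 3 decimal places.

α ≈ 0.649

EU(lottery) = 0.23·250^α + 0.77·0 = 0.23·250^α.
Indifference: 26^α = 0.23·250^α, so (26/250)^α = 0.23.
α = ln(0.23) / ln(26/250) = -1.469676/-2.263364 ≈ 0.649.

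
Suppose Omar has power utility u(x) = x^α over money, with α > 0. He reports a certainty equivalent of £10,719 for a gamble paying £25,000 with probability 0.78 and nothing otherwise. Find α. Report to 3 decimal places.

α ≈ 0.293

EU(lottery) = 0.78·25000^α + 0.22·0 = 0.78·25000^α.
Setting u(10719) equal to that: 10719^α = 0.78·25000^α ⇒ (10719/25000)^α = 0.78.
Taking logs: α·ln(10719/25000) = ln(0.78), so α = -0.248461 / -0.846858 ≈ 0.293.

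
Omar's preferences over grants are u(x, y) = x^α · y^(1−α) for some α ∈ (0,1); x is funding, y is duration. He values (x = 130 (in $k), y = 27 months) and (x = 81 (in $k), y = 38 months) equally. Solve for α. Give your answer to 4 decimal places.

Indifference: 130^α · 27^(1−α) = 81^α · 38^(1−α).
Taking logs: α·ln 130 + (1−α)·ln 27 = α·ln 81 + (1−α)·ln 38, i.e. α·0.4730853 = (1−α)·0.3417493.
With A = 0.4730853 and B = 0.3417493: α·A = (1−α)·B, so α = B/(A+B) = 0.3417493/0.8148346 ≈ 0.4194.

α ≈ 0.4194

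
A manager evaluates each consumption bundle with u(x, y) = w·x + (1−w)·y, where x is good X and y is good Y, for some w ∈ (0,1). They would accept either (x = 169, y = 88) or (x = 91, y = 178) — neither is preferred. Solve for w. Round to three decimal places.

w = 0.536

Equating utilities: w·169 + (1−w)·88 = w·91 + (1−w)·178.
Collecting terms: w·78 = (1−w)·90.
Hence w = 90/(78+90) = 90/168 = 0.536.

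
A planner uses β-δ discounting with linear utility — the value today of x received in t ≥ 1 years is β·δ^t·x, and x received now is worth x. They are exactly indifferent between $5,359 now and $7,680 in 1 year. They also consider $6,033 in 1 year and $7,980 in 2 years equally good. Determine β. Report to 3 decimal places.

β ≈ 0.923

The second indifference involves only future payoffs, so β cancels: β·δ^1·6033 = β·δ^2·7980, giving δ = 6033/7980 = 0.75602.
The first indifference: 5359 = β·δ·7680, so β = 5359/(δ·7680) = 5359/(0.75602·7680) ≈ 0.923.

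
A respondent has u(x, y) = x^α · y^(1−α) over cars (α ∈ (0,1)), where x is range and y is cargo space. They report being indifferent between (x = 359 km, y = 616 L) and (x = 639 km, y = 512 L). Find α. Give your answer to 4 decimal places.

Set the two utilities equal: 359^α·616^(1−α) = 639^α·512^(1−α).
Taking logs: α·ln 359 + (1−α)·ln 616 = α·ln 639 + (1−α)·ln 512, i.e. α·-0.5765821 = (1−α)·-0.1849223.
So α/(1−α) = (-0.1849223)/(-0.5765821) = 0.3207215, and α = 0.3207215/1.3207215 ≈ 0.2428.

α ≈ 0.2428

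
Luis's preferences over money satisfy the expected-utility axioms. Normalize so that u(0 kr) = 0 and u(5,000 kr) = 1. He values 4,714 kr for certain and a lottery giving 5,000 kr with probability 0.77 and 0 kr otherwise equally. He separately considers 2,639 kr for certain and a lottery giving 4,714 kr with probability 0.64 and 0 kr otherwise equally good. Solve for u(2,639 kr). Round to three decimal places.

The first gamble pins u(4,714 kr): it must equal 0.77·1 + 0.23·0 = 0.77.
The second indifference gives u(2,639 kr) = 0.64·u(4,714 kr) + 0.36·u(0 kr) = 0.64·0.77 + 0.36·0.00 = 0.4928.

0.493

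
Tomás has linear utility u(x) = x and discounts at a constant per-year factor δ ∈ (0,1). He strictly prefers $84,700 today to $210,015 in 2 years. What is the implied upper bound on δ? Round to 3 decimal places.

The preference means 84700 > δ^2·210015.
Hence δ^2 < 84700/210015 = 0.40330, and x ↦ x^(1/2) is increasing on (0,∞).
δ < 0.40330^(1/2) = 0.635.

δ < 0.635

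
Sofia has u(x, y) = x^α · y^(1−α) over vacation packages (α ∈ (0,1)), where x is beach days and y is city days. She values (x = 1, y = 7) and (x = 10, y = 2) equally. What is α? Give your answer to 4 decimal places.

α ≈ 0.3524

The Cobb–Douglas utilities coincide, so 1^α·7^(1−α) = 10^α·2^(1−α).
(1/10)^α = (2/7)^(1−α); take logs: α·ln(1/10) = (1−α)·ln(2/7), i.e. α·-2.3025851 = (1−α)·-1.2527630.
With A = -2.3025851 and B = -1.2527630: α·A = (1−α)·B, so α = B/(A+B) = -1.2527630/-3.5553481 ≈ 0.3524.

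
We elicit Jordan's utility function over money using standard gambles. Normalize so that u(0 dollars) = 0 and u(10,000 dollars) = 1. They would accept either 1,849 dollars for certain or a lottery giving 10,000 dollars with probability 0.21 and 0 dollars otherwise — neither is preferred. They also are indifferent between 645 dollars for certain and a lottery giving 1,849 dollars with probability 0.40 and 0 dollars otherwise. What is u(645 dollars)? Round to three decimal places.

0.084

First, u(1,849 dollars) = 0.21·u(10,000 dollars) + 0.79·u(0 dollars) = 0.21.
Then u(645 dollars) = 0.40·u(1,849 dollars) + 0.60·u(0 dollars) = 0.40·0.21 + 0.60·0.00 = 0.0840.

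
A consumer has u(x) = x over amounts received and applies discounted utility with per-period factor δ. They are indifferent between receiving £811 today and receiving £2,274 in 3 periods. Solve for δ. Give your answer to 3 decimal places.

Equating discounted utilities: u(811) = δ^3·u(2274) ⇒ δ^3 = u(811)/u(2274).
With u(x) = x: δ^3 = 811/2274 = 0.35664.
Taking the cube root: δ = 0.35664^(1/3) ≈ 0.709.

δ ≈ 0.709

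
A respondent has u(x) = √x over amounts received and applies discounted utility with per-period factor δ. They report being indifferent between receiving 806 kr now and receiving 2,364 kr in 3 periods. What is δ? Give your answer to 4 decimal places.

δ ≈ 0.8358

The payoff in 3 periods is discounted by δ^3, so u(806) = δ^3·u(2364) and δ^3 = u(806)/u(2364).
Since u(x) = √x, δ^3 = √(806/2364) = 0.58391.
Hence δ = (0.58391)^(1/3) = 0.835824.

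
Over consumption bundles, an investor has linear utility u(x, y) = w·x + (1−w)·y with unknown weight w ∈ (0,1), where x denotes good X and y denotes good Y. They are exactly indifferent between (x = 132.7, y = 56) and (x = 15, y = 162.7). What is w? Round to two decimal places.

u(132.7,56) = u(15,162.7) means w·132.7 + (1−w)·56 = w·15 + (1−w)·162.7.
Collecting terms: w·117.7 = (1−w)·106.7.
So w/(1−w) = 106.7/117.7 = 0.9065, giving w = 106.7/(117.7+106.7) = 0.48.

w = 0.48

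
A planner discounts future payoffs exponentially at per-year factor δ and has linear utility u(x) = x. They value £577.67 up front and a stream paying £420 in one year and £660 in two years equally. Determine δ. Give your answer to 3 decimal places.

The stream is worth 420δ + 660δ² today, so 420δ + 660δ² = 577.67.
That is, 660δ² + 420δ − 577.67 = 0, a quadratic in δ.
By the quadratic formula (taking the positive root), δ = (−420 + √1701448.80) / 1320 ≈ 0.670.

δ ≈ 0.670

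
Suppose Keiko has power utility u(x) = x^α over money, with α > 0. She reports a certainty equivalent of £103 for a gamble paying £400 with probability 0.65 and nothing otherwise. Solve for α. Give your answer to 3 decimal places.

The lottery's expected utility is 0.65·u(400) + 0.35·u(0) = 0.65·400^α (since u(0) = 0 for α > 0).
Setting u(103) equal to that: 103^α = 0.65·400^α ⇒ (103/400)^α = 0.65.
Take logs: α = ln 0.65 / ln(103/400) ≈ 0.31751.

α ≈ 0.318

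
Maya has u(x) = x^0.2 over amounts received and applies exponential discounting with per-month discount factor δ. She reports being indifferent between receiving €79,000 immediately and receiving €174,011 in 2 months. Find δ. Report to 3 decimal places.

δ ≈ 0.924

Indifference means u(79000) = δ^2 · u(174011), so δ^2 = u(79000)/u(174011).
With u(x) = x^0.2: δ^2 = 79000^0.2/174011^0.2 = (79000/174011)^0.2 = 0.85391.
Hence δ = (0.85391)^(1/2) = 0.92407.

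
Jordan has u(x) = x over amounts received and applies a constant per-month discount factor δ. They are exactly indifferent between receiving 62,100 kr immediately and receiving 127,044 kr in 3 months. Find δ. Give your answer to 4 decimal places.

Indifference means u(62100) = δ^3 · u(127044), so δ^3 = u(62100)/u(127044).
With u(x) = x: δ^3 = 62100/127044 = 0.48881.
So δ = 0.48881^(1/3) ≈ 0.7877.

δ ≈ 0.7877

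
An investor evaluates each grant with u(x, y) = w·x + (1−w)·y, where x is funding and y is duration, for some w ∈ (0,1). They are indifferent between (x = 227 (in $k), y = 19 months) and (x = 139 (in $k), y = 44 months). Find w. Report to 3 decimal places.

w = 0.221

Equating utilities: w·227 + (1−w)·19 = w·139 + (1−w)·44.
w·(227−139) = (1−w)·(44−19), i.e. w·88 = (1−w)·25.
The marginal rate of substitution is 25/88, so w = 25/(88+25) = 0.221.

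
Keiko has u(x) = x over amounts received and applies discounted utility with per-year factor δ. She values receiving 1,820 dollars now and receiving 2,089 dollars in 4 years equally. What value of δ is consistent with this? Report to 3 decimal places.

The payoff in 4 years is discounted by δ^4, so u(1820) = δ^4·u(2089) and δ^4 = u(1820)/u(2089).
With u(x) = x: δ^4 = 1820/2089 = 0.87123.
So δ = 0.87123^(1/4) ≈ 0.966.

δ ≈ 0.966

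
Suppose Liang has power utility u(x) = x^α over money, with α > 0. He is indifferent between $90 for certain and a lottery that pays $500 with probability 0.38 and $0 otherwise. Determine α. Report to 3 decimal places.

α ≈ 0.564

Since u(0) = 0, the lottery's EU is 0.38·500^α.
Setting u(90) equal to that: 90^α = 0.38·500^α ⇒ (90/500)^α = 0.38.
Take logs: α = ln 0.38 / ln(90/500) ≈ 0.56426.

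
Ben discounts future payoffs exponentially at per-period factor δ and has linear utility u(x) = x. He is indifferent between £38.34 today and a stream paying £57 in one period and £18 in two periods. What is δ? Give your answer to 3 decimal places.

δ ≈ 0.570

Equating present values: 38.34 = 57δ + 18δ².
Rearranged: 18δ² + 57δ − 38.34 = 0.
By the quadratic formula (taking the positive root), δ = (−57 + √6009.48) / 36 ≈ 0.570.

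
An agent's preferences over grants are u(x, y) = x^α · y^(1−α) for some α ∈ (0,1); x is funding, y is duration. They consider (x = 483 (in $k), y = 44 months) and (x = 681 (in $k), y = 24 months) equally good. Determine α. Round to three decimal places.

The Cobb–Douglas utilities coincide, so 483^α·44^(1−α) = 681^α·24^(1−α).
(483/681)^α = (24/44)^(1−α); take logs: α·ln(483/681) = (1−α)·ln(24/44), i.e. α·-0.343546 = (1−α)·-0.606136.
With A = -0.343546 and B = -0.606136: α·A = (1−α)·B, so α = B/(A+B) = -0.606136/-0.949682 ≈ 0.638.

α ≈ 0.638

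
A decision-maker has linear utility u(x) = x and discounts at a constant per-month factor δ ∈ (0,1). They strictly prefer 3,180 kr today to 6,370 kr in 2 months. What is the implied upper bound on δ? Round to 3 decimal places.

δ < 0.707

Comparing present values: 3180 > δ^2·6370.
Hence δ^2 < 3180/6370 = 0.49922, and x ↦ x^(1/2) is increasing on (0,∞).
δ < (3180/6370)^(1/2) ≈ 0.707.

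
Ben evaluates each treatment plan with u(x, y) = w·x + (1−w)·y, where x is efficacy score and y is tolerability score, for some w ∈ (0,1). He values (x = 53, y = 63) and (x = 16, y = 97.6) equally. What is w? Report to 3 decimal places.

w = 0.483

Indifference: w·53 + (1−w)·63 = w·16 + (1−w)·97.6.
Collecting terms: w·37 = (1−w)·34.6.
The marginal rate of substitution is 34.6/37, so w = 34.6/(37+34.6) = 0.483.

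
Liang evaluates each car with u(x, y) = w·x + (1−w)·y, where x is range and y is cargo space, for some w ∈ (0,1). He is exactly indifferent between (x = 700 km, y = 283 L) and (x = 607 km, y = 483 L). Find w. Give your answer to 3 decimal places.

Equating utilities: w·700 + (1−w)·283 = w·607 + (1−w)·483.
Rearranging, 93·w − 200·(1−w) = 0.
So w/(1−w) = 200/93 = 2.1505, giving w = 200/(93+200) = 0.683.

w = 0.683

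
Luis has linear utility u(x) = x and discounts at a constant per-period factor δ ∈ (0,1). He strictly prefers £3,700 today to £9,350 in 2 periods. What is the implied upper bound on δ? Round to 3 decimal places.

δ < 0.629

Under u(x) = x this choice says 3700 > δ^2·9350.
Dividing by 9350: δ^2 < 0.39572. Both sides are positive, so the square root keeps the direction.
δ < 0.39572^(1/2) = 0.629.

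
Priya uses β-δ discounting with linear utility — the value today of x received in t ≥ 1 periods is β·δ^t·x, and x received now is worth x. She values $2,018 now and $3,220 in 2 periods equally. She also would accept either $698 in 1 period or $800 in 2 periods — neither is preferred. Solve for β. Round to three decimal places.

The second indifference involves only future payoffs, so β cancels: β·δ^1·698 = β·δ^2·800, giving δ = 698/800 = 0.87250.
Substituting δ into 2018 = β·δ^2·3220: β = 2018/(2451.245) ≈ 0.823.

β ≈ 0.823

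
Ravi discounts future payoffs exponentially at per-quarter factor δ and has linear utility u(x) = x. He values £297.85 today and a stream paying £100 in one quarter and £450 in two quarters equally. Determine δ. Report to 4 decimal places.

δ ≈ 0.7100

Present value of the stream is 100·δ + 450·δ². Indifference gives 100δ + 450δ² = 297.85.
Rearranged: 450δ² + 100δ − 297.85 = 0.
The positive root is δ = [−100 + √(100² + 4·450·297.85)] / (2·450) = (−100 + 739.006)/900 ≈ 0.7100.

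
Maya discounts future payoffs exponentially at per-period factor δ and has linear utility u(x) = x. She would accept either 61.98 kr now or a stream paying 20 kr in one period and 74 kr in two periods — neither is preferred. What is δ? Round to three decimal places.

Present value of the stream is 20·δ + 74·δ². Indifference gives 20δ + 74δ² = 61.98.
So 74δ² + 20δ − 61.98 = 0.
By the quadratic formula (taking the positive root), δ = (−20 + √18746.08) / 148 ≈ 0.790.

δ ≈ 0.790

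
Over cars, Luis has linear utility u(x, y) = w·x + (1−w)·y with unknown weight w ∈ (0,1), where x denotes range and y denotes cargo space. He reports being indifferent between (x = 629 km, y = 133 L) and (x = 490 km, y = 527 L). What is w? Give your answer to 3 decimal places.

Equating utilities: w·629 + (1−w)·133 = w·490 + (1−w)·527.
Collecting terms: w·139 = (1−w)·394.
So w/(1−w) = 394/139 = 2.8345, giving w = 394/(139+394) = 0.739.

w = 0.739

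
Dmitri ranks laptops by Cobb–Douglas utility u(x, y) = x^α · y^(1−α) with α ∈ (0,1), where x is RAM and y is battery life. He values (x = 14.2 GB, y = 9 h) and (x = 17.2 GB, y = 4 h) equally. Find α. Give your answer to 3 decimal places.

α ≈ 0.809

The Cobb–Douglas utilities coincide, so 14.2^α·9^(1−α) = 17.2^α·4^(1−α).
Rearrange to (14.2/17.2)^α = (4/9)^(1−α) and take logs: α·-0.191667 = (1−α)·-0.810930.
So α/(1−α) = (-0.810930)/(-0.191667) = 4.230932, and α = 4.230932/5.230932 ≈ 0.809.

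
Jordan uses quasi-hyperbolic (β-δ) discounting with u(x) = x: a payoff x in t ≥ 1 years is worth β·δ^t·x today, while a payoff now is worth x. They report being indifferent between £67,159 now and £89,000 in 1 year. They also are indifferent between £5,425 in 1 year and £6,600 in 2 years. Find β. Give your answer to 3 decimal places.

β ≈ 0.918

The second indifference involves only future payoffs, so β cancels: β·δ^1·5425 = β·δ^2·6600, giving δ = 5425/6600 = 0.82197.
Substituting δ into 67159 = β·δ·89000: β = 67159/(73155.303) ≈ 0.918.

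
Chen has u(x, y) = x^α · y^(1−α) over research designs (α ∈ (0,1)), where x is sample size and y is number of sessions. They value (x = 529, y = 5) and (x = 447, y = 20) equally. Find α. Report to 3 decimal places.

Set the two utilities equal: 529^α·5^(1−α) = 447^α·20^(1−α).
Rearrange to (529/447)^α = (20/5)^(1−α) and take logs: α·0.168430 = (1−α)·1.386294.
Thus α·(1.554724) = 1.386294, so α = 1.386294/1.554724 ≈ 0.892.

α ≈ 0.892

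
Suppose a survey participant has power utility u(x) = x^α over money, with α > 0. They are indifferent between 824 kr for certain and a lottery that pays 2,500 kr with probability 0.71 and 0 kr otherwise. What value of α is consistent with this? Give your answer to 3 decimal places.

The lottery's expected utility is 0.71·u(2500) + 0.29·u(0) = 0.71·2500^α (since u(0) = 0 for α > 0).
Equating: 824^α = 0.71·2500^α, i.e. 0.3296^α = 0.71.
Take logs: α = ln 0.71 / ln(824/2500) ≈ 0.30858.

α ≈ 0.309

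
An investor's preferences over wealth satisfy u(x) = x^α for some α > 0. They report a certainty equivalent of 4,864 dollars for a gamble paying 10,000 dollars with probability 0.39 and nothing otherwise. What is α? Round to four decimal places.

The lottery's expected utility is 0.39·u(10000) + 0.61·u(0) = 0.39·10000^α (since u(0) = 0 for α > 0).
Indifference: 4864^α = 0.39·10000^α, so (4864/10000)^α = 0.39.
Take logs: α = ln 0.39 / ln(4864/10000) ≈ 1.306476.

α ≈ 1.3065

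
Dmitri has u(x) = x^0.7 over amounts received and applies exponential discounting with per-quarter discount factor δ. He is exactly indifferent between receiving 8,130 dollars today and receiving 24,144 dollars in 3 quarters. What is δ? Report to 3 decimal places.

δ ≈ 0.776

Indifference means u(8130) = δ^3 · u(24144), so δ^3 = u(8130)/u(24144).
With u(x) = x^0.7: δ^3 = 8130^0.7/24144^0.7 = (8130/24144)^0.7 = 0.46676.
Taking the cube root: δ = 0.46676^(1/3) ≈ 0.776.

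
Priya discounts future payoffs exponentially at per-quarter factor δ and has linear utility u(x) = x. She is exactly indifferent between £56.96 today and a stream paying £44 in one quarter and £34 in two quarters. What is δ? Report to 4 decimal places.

The stream is worth 44δ + 34δ² today, so 44δ + 34δ² = 56.96.
That is, 34δ² + 44δ − 56.96 = 0, a quadratic in δ.
By the quadratic formula (taking the positive root), δ = (−44 + √9682.56) / 68 ≈ 0.8000.

δ ≈ 0.8000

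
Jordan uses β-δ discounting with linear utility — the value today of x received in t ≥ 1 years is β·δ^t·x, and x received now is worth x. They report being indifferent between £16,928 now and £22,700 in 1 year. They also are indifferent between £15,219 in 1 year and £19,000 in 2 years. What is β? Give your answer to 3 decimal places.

β ≈ 0.931

The second indifference involves only future payoffs, so β cancels: β·δ^1·15219 = β·δ^2·19000, giving δ = 15219/19000 = 0.80100.
Now use the now-vs-future pair: 16928 = β·δ·22700 gives β = 16928/(0.80100·22700) ≈ 0.931.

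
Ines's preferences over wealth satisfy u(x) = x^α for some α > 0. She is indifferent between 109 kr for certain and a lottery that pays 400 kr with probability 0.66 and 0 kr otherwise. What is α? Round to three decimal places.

α ≈ 0.320

The lottery's expected utility is 0.66·u(400) + 0.34·u(0) = 0.66·400^α (since u(0) = 0 for α > 0).
Equating: 109^α = 0.66·400^α, i.e. 0.2725^α = 0.66.
α = ln(0.66) / ln(109/400) = -0.415515/-1.300117 ≈ 0.320.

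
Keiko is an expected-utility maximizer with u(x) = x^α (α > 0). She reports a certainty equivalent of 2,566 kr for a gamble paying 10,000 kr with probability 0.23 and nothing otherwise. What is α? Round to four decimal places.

EU(lottery) = 0.23·10000^α + 0.77·0 = 0.23·10000^α.
Equating: 2566^α = 0.23·10000^α, i.e. 0.2566^α = 0.23.
Taking logs: α·ln(2566/10000) = ln(0.23), so α = -1.4696760 / -1.3602368 ≈ 1.0805.

α ≈ 1.0805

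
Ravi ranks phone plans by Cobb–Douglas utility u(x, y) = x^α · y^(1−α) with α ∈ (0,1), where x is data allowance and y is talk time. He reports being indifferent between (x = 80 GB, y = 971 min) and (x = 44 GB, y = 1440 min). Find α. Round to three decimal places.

Set the two utilities equal: 80^α·971^(1−α) = 44^α·1440^(1−α).
Rearrange to (80/44)^α = (1440/971)^(1−α) and take logs: α·0.597837 = (1−α)·0.394072.
So α/(1−α) = (0.394072)/(0.597837) = 0.659163, and α = 0.659163/1.659163 ≈ 0.397.

α ≈ 0.397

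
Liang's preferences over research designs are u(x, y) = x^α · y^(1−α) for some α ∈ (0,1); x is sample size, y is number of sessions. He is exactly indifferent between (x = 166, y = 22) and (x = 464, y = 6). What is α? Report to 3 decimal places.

α ≈ 0.558

The Cobb–Douglas utilities coincide, so 166^α·22^(1−α) = 464^α·6^(1−α).
Taking logs: α·ln 166 + (1−α)·ln 22 = α·ln 464 + (1−α)·ln 6, i.e. α·-1.027897 = (1−α)·-1.299283.
With A = -1.027897 and B = -1.299283: α·A = (1−α)·B, so α = B/(A+B) = -1.299283/-2.327180 ≈ 0.558.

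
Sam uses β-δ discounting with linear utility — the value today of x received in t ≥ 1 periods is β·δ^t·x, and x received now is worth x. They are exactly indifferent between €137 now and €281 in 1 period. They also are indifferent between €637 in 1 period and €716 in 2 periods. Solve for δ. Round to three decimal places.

δ ≈ 0.890

From the later pair, β·δ^1·637 = β·δ^2·716; dividing through, δ = 637/716 = 0.88966.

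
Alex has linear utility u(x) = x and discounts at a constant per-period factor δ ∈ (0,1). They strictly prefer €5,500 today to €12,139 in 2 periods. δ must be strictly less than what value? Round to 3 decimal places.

Under u(x) = x this choice says 5500 > δ^2·12139.
So δ^2 < 5500/12139 = 0.45309; taking the square root of both positive sides preserves the inequality.
δ < 0.45309^(1/2) = 0.673.

δ < 0.673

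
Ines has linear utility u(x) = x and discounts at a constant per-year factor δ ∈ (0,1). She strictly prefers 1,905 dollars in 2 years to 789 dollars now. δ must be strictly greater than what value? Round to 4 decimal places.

The preference means 789 < δ^2·1905.
Hence δ^2 > 789/1905 = 0.41417, and x ↦ x^(1/2) is increasing on (0,∞).
δ > (789/1905)^(1/2) ≈ 0.6436.

δ > 0.6436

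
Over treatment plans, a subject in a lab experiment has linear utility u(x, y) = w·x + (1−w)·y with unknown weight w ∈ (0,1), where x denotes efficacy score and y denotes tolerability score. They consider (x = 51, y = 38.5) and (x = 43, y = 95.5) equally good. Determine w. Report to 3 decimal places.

w = 0.877

u(51,38.5) = u(43,95.5) means w·51 + (1−w)·38.5 = w·43 + (1−w)·95.5.
Collecting terms: w·8 = (1−w)·57.
So w/(1−w) = 57/8 = 7.1250, giving w = 57/(8+57) = 0.877.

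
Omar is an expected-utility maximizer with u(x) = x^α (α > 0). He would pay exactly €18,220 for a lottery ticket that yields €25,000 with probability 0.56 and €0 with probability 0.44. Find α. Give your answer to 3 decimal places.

α ≈ 1.833

EU(lottery) = 0.56·25000^α + 0.44·0 = 0.56·25000^α.
Indifference: 18220^α = 0.56·25000^α, so (18220/25000)^α = 0.56.
Take logs: α = ln 0.56 / ln(18220/25000) ≈ 1.83280.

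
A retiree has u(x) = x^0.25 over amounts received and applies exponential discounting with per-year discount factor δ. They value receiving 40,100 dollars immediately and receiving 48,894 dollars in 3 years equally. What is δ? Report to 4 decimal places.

δ ≈ 0.9836

Indifference means u(40100) = δ^3 · u(48894), so δ^3 = u(40100)/u(48894).
With u(x) = x^0.25: δ^3 = 40100^0.25/48894^0.25 = (40100/48894)^0.25 = 0.95164.
So δ = 0.95164^(1/3) ≈ 0.9836.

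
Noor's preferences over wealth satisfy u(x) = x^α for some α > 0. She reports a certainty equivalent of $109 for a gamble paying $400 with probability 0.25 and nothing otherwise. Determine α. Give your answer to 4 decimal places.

α ≈ 1.0663

Since u(0) = 0, the lottery's EU is 0.25·400^α.
Setting u(109) equal to that: 109^α = 0.25·400^α ⇒ (109/400)^α = 0.25.
Take logs: α = ln 0.25 / ln(109/400) ≈ 1.066285.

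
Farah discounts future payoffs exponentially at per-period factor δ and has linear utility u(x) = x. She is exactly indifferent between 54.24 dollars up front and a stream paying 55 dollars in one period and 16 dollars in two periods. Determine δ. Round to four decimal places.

δ ≈ 0.8000

Present value of the stream is 55·δ + 16·δ². Indifference gives 55δ + 16δ² = 54.24.
Rearranged: 16δ² + 55δ − 54.24 = 0.
The positive root is δ = [−55 + √(55² + 4·16·54.24)] / (2·16) = (−55 + 80.600)/32 ≈ 0.8000.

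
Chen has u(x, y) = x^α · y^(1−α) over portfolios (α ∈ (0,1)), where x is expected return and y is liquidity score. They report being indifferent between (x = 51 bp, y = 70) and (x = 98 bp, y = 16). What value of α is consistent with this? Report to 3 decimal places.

The Cobb–Douglas utilities coincide, so 51^α·70^(1−α) = 98^α·16^(1−α).
Taking logs: α·ln 51 + (1−α)·ln 70 = α·ln 98 + (1−α)·ln 16, i.e. α·-0.653142 = (1−α)·-1.475907.
With A = -0.653142 and B = -1.475907: α·A = (1−α)·B, so α = B/(A+B) = -1.475907/-2.129049 ≈ 0.693.

α ≈ 0.693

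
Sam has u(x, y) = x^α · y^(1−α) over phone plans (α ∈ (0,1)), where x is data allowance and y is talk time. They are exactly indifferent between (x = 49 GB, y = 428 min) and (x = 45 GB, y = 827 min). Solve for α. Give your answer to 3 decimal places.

α ≈ 0.886

Set the two utilities equal: 49^α·428^(1−α) = 45^α·827^(1−α).
(49/45)^α = (827/428)^(1−α); take logs: α·ln(49/45) = (1−α)·ln(827/428), i.e. α·0.085158 = (1−α)·0.658681.
So α/(1−α) = (0.658681)/(0.085158) = 7.734811, and α = 7.734811/8.734811 ≈ 0.886.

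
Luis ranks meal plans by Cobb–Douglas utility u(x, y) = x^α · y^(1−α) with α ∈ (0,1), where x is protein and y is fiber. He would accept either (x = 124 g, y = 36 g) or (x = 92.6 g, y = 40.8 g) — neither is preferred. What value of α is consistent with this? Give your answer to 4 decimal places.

α ≈ 0.3000

Indifference: 124^α · 36^(1−α) = 92.6^α · 40.8^(1−α).
(124/92.6)^α = (40.8/36)^(1−α); take logs: α·ln(124/92.6) = (1−α)·ln(40.8/36), i.e. α·0.2919924 = (1−α)·0.1251631.
Thus α·(0.4171555) = 0.1251631, so α = 0.1251631/0.4171555 ≈ 0.3000.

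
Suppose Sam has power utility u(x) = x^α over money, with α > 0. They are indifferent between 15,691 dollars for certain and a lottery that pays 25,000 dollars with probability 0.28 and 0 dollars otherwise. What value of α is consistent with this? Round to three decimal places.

α ≈ 2.733

EU(lottery) = 0.28·25000^α + 0.72·0 = 0.28·25000^α.
Equating: 15691^α = 0.28·25000^α, i.e. 0.6276^α = 0.28.
Take logs: α = ln 0.28 / ln(15691/25000) ≈ 2.73293.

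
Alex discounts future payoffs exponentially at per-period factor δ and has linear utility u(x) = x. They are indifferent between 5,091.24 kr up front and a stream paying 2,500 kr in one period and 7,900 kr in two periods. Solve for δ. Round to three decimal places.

δ ≈ 0.660

The stream is worth 2500δ + 7900δ² today, so 2500δ + 7900δ² = 5091.24.
Rearranged: 7900δ² + 2500δ − 5091.24 = 0.
δ = (−2500 + √(2500² + 4·7900·5091.24)) / (2·7900) = (−2500 + √167133184.00) / 15800 ≈ 0.660.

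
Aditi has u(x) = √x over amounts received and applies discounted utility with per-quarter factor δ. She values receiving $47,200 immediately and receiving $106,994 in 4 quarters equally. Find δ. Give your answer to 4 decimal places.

δ ≈ 0.9028

Indifference means u(47200) = δ^4 · u(106994), so δ^4 = u(47200)/u(106994).
Since u(x) = √x, δ^4 = √(47200/106994) = 0.66419.
Taking the 4th root: δ = 0.66419^(1/4) ≈ 0.9028.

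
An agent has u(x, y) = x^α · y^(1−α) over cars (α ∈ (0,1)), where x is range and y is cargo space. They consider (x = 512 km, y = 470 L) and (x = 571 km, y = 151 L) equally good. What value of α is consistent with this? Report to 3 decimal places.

α ≈ 0.912

Set the two utilities equal: 512^α·470^(1−α) = 571^α·151^(1−α).
Rearrange to (512/571)^α = (151/470)^(1−α) and take logs: α·-0.109065 = (1−α)·-1.135453.
With A = -0.109065 and B = -1.135453: α·A = (1−α)·B, so α = B/(A+B) = -1.135453/-1.244518 ≈ 0.912.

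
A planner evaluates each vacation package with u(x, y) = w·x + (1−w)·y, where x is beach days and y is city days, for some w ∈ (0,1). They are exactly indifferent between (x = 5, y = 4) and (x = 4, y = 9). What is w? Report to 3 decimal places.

w = 0.833

u(5,4) = u(4,9) means w·5 + (1−w)·4 = w·4 + (1−w)·9.
w·(5−4) = (1−w)·(9−4), i.e. w·1 = (1−w)·5.
The marginal rate of substitution is 5/1, so w = 5/(1+5) = 0.833.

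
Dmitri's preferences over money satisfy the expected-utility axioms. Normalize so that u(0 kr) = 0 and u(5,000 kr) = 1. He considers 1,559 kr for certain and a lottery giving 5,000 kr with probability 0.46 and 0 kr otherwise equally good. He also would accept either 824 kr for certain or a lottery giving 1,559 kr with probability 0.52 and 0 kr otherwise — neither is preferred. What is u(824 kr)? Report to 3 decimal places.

0.239

First, u(1,559 kr) = 0.46·u(5,000 kr) + 0.54·u(0 kr) = 0.46.
The second indifference gives u(824 kr) = 0.52·u(1,559 kr) + 0.48·u(0 kr) = 0.52·0.46 + 0.48·0.00 = 0.2392.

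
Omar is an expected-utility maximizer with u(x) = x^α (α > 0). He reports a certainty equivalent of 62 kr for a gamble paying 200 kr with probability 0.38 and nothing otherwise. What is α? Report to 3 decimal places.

α ≈ 0.826

Since u(0) = 0, the lottery's EU is 0.38·200^α.
Setting u(62) equal to that: 62^α = 0.38·200^α ⇒ (62/200)^α = 0.38.
Taking logs: α·ln(62/200) = ln(0.38), so α = -0.967584 / -1.171183 ≈ 0.826.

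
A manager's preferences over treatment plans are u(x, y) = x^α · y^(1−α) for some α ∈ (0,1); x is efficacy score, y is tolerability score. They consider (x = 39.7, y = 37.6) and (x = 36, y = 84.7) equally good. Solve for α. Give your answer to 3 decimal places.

Set the two utilities equal: 39.7^α·37.6^(1−α) = 36^α·84.7^(1−α).
Rearrange to (39.7/36)^α = (84.7/37.6)^(1−α) and take logs: α·0.097832 = (1−α)·0.812112.
With A = 0.097832 and B = 0.812112: α·A = (1−α)·B, so α = B/(A+B) = 0.812112/0.909944 ≈ 0.892.

α ≈ 0.892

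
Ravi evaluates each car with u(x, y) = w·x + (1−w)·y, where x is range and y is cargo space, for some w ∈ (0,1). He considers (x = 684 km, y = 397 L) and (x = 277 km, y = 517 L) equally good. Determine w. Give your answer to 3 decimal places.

w = 0.228

Indifference: w·684 + (1−w)·397 = w·277 + (1−w)·517.
Rearranging, 407·w − 120·(1−w) = 0.
Hence w = 120/(407+120) = 120/527 = 0.228.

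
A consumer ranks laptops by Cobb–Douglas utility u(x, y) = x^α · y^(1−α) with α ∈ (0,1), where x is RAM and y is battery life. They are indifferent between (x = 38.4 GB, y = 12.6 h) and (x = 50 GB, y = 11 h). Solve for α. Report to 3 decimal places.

α ≈ 0.340

Set the two utilities equal: 38.4^α·12.6^(1−α) = 50^α·11^(1−α).
Taking logs: α·ln 38.4 + (1−α)·ln 12.6 = α·ln 50 + (1−α)·ln 11, i.e. α·-0.263966 = (1−α)·-0.135802.
Thus α·(-0.399768) = -0.135802, so α = -0.135802/-0.399768 ≈ 0.340.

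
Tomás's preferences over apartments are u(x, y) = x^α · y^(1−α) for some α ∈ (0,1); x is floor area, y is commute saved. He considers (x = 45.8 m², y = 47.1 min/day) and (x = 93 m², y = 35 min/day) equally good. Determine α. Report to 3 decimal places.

α ≈ 0.295

The Cobb–Douglas utilities coincide, so 45.8^α·47.1^(1−α) = 93^α·35^(1−α).
(45.8/93)^α = (35/47.1)^(1−α); take logs: α·ln(45.8/93) = (1−α)·ln(35/47.1), i.e. α·-0.708315 = (1−α)·-0.296925.
With A = -0.708315 and B = -0.296925: α·A = (1−α)·B, so α = B/(A+B) = -0.296925/-1.005240 ≈ 0.295.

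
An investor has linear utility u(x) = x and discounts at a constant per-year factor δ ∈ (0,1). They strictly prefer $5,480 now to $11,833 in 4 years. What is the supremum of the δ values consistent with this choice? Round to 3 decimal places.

Comparing present values: 5480 > δ^4·11833.
Dividing by 11833: δ^4 < 0.46311. Both sides are positive, so the 4th root keeps the direction.
δ < 0.46311^(1/4) = 0.825.

δ < 0.825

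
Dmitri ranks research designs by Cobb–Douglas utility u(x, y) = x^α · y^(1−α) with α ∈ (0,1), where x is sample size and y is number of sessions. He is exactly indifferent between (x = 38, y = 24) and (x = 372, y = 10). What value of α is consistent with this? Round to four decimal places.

α ≈ 0.2773

Indifference: 38^α · 24^(1−α) = 372^α · 10^(1−α).
(38/372)^α = (10/24)^(1−α); take logs: α·ln(38/372) = (1−α)·ln(10/24), i.e. α·-2.2813077 = (1−α)·-0.8754687.
So α/(1−α) = (-0.8754687)/(-2.2813077) = 0.3837574, and α = 0.3837574/1.3837574 ≈ 0.2773.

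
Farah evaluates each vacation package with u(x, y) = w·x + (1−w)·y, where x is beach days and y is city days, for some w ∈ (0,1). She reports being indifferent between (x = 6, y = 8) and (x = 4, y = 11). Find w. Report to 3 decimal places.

Equating utilities: w·6 + (1−w)·8 = w·4 + (1−w)·11.
Collecting terms: w·2 = (1−w)·3.
So w/(1−w) = 3/2 = 1.5000, giving w = 3/(2+3) = 0.600.

w = 0.600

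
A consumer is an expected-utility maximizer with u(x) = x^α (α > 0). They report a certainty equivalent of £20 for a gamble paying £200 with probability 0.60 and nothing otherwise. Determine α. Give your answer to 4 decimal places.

α ≈ 0.2218

EU(lottery) = 0.60·200^α + 0.40·0 = 0.60·200^α.
Equating: 20^α = 0.60·200^α, i.e. 0.1000^α = 0.60.
Taking logs: α·ln(20/200) = ln(0.60), so α = -0.5108256 / -2.3025851 ≈ 0.2218.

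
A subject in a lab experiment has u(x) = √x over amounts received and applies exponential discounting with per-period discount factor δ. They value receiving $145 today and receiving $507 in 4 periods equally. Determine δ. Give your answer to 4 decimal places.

Indifference means u(145) = δ^4 · u(507), so δ^4 = u(145)/u(507).
Since u(x) = √x, δ^4 = √(145/507) = 0.53479.
Taking the 4th root: δ = 0.53479^(1/4) ≈ 0.8552.

δ ≈ 0.8552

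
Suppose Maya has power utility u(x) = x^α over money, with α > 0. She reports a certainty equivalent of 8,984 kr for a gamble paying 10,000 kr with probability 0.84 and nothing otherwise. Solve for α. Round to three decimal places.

The lottery's expected utility is 0.84·u(10000) + 0.16·u(0) = 0.84·10000^α (since u(0) = 0 for α > 0).
Equating: 8984^α = 0.84·10000^α, i.e. 0.8984^α = 0.84.
Taking logs: α·ln(8984/10000) = ln(0.84), so α = -0.174353 / -0.107140 ≈ 1.627.

α ≈ 1.627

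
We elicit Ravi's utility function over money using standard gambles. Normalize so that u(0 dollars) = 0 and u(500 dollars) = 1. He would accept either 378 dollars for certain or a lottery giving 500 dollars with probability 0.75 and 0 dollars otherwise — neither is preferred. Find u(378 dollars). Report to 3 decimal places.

u(378 dollars) equals the lottery's expected utility: 0.75·1 + 0.25·0 = 0.75.

0.750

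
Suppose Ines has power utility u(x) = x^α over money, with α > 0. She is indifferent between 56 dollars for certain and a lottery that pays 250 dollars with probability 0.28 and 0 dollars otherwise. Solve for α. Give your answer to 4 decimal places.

Since u(0) = 0, the lottery's EU is 0.28·250^α.
Indifference: 56^α = 0.28·250^α, so (56/250)^α = 0.28.
α = ln(0.28) / ln(56/250) = -1.2729657/-1.4961092 ≈ 0.8509.

α ≈ 0.8509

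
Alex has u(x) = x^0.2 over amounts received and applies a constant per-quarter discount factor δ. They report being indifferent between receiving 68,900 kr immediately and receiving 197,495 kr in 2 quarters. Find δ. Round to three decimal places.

δ ≈ 0.900

The payoff in 2 quarters is discounted by δ^2, so u(68900) = δ^2·u(197495) and δ^2 = u(68900)/u(197495).
Since u(x) = x^0.2, δ^2 = (68900/197495)^0.2 = 0.34887^0.2 = 0.81009.
Taking the square root: δ = 0.81009^(1/2) ≈ 0.900.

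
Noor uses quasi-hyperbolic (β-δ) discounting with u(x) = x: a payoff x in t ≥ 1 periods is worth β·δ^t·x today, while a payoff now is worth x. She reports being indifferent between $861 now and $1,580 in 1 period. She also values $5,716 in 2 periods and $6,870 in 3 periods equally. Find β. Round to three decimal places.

β ≈ 0.655

From the later pair, β·δ^2·5716 = β·δ^3·6870; dividing through, δ = 5716/6870 = 0.83202.
Substituting δ into 861 = β·δ·1580: β = 861/(1314.597) ≈ 0.655.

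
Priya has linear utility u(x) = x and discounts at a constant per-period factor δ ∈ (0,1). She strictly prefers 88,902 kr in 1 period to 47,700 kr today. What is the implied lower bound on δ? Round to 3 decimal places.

The preference means 47700 < δ·88902.
Dividing through by 88902 gives δ > 0.53655.

δ > 0.537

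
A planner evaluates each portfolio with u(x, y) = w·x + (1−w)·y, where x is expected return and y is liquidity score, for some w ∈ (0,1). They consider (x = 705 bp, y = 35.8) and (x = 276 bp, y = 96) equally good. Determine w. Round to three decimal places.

u(705,35.8) = u(276,96) means w·705 + (1−w)·35.8 = w·276 + (1−w)·96.
Rearranging, 429·w − 60.2·(1−w) = 0.
The marginal rate of substitution is 60.2/429, so w = 60.2/(429+60.2) = 0.123.

w = 0.123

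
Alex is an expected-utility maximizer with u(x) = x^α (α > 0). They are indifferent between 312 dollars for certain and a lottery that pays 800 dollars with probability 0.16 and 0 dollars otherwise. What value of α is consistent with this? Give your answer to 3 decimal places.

α ≈ 1.946

Since u(0) = 0, the lottery's EU is 0.16·800^α.
Setting u(312) equal to that: 312^α = 0.16·800^α ⇒ (312/800)^α = 0.16.
Take logs: α = ln 0.16 / ln(312/800) ≈ 1.94622.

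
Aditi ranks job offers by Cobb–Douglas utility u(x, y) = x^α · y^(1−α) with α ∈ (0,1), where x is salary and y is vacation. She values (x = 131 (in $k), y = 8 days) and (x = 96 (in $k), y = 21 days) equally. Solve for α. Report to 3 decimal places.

The Cobb–Douglas utilities coincide, so 131^α·8^(1−α) = 96^α·21^(1−α).
(131/96)^α = (21/8)^(1−α); take logs: α·ln(131/96) = (1−α)·ln(21/8), i.e. α·0.310849 = (1−α)·0.965081.
Thus α·(1.275930) = 0.965081, so α = 0.965081/1.275930 ≈ 0.756.

α ≈ 0.756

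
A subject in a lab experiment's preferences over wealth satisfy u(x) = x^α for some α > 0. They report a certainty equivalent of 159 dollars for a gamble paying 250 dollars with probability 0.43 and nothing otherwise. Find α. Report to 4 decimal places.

The lottery's expected utility is 0.43·u(250) + 0.57·u(0) = 0.43·250^α (since u(0) = 0 for α > 0).
Equating: 159^α = 0.43·250^α, i.e. 0.6360^α = 0.43.
Taking logs: α·ln(159/250) = ln(0.43), so α = -0.8439701 / -0.4525567 ≈ 1.8649.

α ≈ 1.8649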